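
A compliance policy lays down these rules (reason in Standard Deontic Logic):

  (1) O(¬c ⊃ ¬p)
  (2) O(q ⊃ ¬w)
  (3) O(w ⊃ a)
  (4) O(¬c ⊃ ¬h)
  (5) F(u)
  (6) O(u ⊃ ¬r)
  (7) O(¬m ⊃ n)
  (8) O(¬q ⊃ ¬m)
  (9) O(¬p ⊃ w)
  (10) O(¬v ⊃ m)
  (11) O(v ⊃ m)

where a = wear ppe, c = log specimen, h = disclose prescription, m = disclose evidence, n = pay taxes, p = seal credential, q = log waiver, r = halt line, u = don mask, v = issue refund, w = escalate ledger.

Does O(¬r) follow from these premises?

No

Premise 6 is O(u ⊃ ¬r), but O(u) is not derivable from the premises, so it does not yield O(¬r).
No other premise forces O(¬r). An ideal world satisfying every premise can still have ¬r false, so O(¬r) is not derivable.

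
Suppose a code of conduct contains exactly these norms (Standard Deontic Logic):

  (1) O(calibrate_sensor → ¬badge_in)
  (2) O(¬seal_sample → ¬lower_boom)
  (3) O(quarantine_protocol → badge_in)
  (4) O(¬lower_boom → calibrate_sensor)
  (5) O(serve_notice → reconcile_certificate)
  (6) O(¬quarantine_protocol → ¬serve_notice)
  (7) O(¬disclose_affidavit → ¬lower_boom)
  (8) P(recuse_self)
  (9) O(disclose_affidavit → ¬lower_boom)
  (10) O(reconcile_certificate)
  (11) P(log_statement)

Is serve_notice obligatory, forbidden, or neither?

Forbidden

By case analysis on ¬disclose_affidavit: premise 7 gives O(¬disclose_affidavit → ¬lower_boom) and premise 9 gives O(disclose_affidavit → ¬lower_boom), so O(¬lower_boom) either way.
From O(¬lower_boom) and premise 4, O(¬lower_boom → calibrate_sensor), we obtain O(calibrate_sensor).
With premise 1, O(calibrate_sensor → ¬badge_in), the K-axiom yields O(¬badge_in).
The contrapositive of premise 3 (O(quarantine_protocol → badge_in)) is O(¬badge_in → ¬quarantine_protocol), and O(¬badge_in) is already established, so O(¬quarantine_protocol).
From O(¬quarantine_protocol) and premise 6, O(¬quarantine_protocol → ¬serve_notice), we obtain O(¬serve_notice).
Premises 2, 5, 8, 10, 11 do not contribute to this derivation.
Thus O(¬serve_notice), which is F(serve_notice): serve_notice is forbidden.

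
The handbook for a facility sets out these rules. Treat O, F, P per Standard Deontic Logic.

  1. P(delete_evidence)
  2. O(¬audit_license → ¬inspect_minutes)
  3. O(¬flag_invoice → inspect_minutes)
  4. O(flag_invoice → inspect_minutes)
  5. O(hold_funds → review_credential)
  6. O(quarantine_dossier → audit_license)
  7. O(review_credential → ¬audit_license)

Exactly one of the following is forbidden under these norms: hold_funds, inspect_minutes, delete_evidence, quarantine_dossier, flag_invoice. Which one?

hold_funds

By case analysis on flag_invoice: premise 4 gives O(flag_invoice → inspect_minutes) and premise 3 gives O(¬flag_invoice → inspect_minutes), so O(inspect_minutes) either way.
Premise 2 is O(¬audit_license → ¬inspect_minutes); contrapositively O(inspect_minutes → audit_license). Since O(inspect_minutes) holds, K gives O(audit_license).
Premise 7, O(review_credential → ¬audit_license), contraposes to O(audit_license → ¬review_credential); with O(audit_license) we get O(¬review_credential).
Premise 5 is O(hold_funds → review_credential); contrapositively O(¬review_credential → ¬hold_funds). Since O(¬review_credential) holds, K gives O(¬hold_funds).
So O(¬hold_funds) holds, i.e. hold_funds is forbidden. None of the other listed options is forbidden under the premises.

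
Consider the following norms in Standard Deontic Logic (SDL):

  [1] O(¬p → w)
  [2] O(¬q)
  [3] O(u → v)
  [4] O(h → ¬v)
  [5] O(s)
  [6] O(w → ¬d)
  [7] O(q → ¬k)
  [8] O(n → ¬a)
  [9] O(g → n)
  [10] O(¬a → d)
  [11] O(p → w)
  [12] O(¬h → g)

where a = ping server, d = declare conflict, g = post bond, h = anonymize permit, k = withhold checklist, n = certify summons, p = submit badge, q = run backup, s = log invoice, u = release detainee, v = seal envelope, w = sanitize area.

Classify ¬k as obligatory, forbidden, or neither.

Premise 7 is O(q → ¬k), but O(q) is not derivable from the premises, so it does not yield O(¬k).
No premise or chain of K-axiom applications forces O(¬k), and none forces O(k). So ¬k is neither obligatory nor forbidden under these norms.

Neither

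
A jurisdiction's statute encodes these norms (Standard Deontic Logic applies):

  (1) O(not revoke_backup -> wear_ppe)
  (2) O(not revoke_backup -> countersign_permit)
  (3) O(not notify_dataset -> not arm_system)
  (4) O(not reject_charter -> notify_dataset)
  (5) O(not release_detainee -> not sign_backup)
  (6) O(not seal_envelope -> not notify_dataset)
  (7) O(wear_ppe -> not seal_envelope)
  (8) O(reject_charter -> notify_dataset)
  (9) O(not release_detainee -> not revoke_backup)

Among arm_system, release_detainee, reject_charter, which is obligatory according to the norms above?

Premises 8 and 4 are O(reject_charter -> notify_dataset) and O(not reject_charter -> notify_dataset); every ideal world satisfies reject_charter or not reject_charter, so in either case notify_dataset holds — hence O(notify_dataset).
Premise 6 is O(not seal_envelope -> not notify_dataset); contrapositively O(notify_dataset -> seal_envelope). Since O(notify_dataset) holds, K gives O(seal_envelope).
The contrapositive of premise 7 (O(wear_ppe -> not seal_envelope)) is O(seal_envelope -> not wear_ppe), and O(seal_envelope) is already established, so O(not wear_ppe).
The contrapositive of premise 1 (O(not revoke_backup -> wear_ppe)) is O(not wear_ppe -> revoke_backup), and O(not wear_ppe) is already established, so O(revoke_backup).
Premise 9 is O(not release_detainee -> not revoke_backup); contrapositively O(revoke_backup -> release_detainee). Since O(revoke_backup) holds, K gives O(release_detainee).
So O(release_detainee) holds — release_detainee is obligatory. None of the other listed options is made obligatory by any chain of premises.

release_detainee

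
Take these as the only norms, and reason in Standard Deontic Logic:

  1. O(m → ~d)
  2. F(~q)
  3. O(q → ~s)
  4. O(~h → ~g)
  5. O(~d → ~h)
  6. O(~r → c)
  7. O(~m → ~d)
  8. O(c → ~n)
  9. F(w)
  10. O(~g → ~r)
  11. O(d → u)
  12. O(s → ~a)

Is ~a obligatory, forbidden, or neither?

Neither

Premise 12 is O(s → ~a), but O(s) is not derivable from the premises, so it does not yield O(~a).
No premise or chain of K-axiom applications forces O(~a), and none forces O(a). So ~a is neither obligatory nor forbidden under these norms.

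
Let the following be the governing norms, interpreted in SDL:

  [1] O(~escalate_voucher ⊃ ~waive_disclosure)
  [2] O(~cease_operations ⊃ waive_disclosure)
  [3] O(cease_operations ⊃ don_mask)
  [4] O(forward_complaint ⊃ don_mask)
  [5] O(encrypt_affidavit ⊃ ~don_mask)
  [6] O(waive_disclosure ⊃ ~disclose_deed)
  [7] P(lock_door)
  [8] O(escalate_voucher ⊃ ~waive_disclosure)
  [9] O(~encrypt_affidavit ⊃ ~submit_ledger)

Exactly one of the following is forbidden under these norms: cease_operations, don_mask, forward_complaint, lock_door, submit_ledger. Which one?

Premises 1 and 8 cover both cases: O(~escalate_voucher ⊃ ~waive_disclosure) and O(escalate_voucher ⊃ ~waive_disclosure). Since ~escalate_voucher ∨ escalate_voucher is a tautology, O(~waive_disclosure) follows.
Premise 2 is O(~cease_operations ⊃ waive_disclosure); contrapositively O(~waive_disclosure ⊃ cease_operations). Since O(~waive_disclosure) holds, K gives O(cease_operations).
Applying K to premise 3 (O(cease_operations ⊃ don_mask)) and O(cease_operations) yields O(don_mask).
Premise 5 is O(encrypt_affidavit ⊃ ~don_mask); contrapositively O(don_mask ⊃ ~encrypt_affidavit). Since O(don_mask) holds, K gives O(~encrypt_affidavit).
From O(~encrypt_affidavit) and premise 9, O(~encrypt_affidavit ⊃ ~submit_ledger), we obtain O(~submit_ledger).
So O(~submit_ledger) holds, i.e. submit_ledger is forbidden. None of the other listed options is forbidden under the premises.

submit_ledger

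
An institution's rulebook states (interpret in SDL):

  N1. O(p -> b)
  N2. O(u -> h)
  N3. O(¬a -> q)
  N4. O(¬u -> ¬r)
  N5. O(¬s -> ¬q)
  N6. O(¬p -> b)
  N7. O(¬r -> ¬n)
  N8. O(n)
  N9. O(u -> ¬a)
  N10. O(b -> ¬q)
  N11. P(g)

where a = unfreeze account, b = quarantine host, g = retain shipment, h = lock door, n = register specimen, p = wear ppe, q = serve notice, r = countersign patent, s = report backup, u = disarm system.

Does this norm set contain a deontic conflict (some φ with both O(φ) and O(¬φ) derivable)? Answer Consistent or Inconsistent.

Inconsistent

Premises 6 and 1 are O(¬p -> b) and O(p -> b); every ideal world satisfies ¬p or p, so in either case b holds — hence O(b).
From O(b) and premise 10, O(b -> ¬q), we obtain O(¬q).
Premise 3, O(¬a -> q), contraposes to O(¬q -> a); with O(¬q) we get O(a).
Premise 9 is O(u -> ¬a); contrapositively O(a -> ¬u). Since O(a) holds, K gives O(¬u).
Premise 4 is O(¬u -> ¬r); since O(¬u), deontic closure gives O(¬r).
With premise 7, O(¬r -> ¬n), the K-axiom yields O(¬n).
However, premise 8 gives O(n).
We now have both O(¬n) and O(n) — n is simultaneously obligatory and forbidden, violating the D-axiom.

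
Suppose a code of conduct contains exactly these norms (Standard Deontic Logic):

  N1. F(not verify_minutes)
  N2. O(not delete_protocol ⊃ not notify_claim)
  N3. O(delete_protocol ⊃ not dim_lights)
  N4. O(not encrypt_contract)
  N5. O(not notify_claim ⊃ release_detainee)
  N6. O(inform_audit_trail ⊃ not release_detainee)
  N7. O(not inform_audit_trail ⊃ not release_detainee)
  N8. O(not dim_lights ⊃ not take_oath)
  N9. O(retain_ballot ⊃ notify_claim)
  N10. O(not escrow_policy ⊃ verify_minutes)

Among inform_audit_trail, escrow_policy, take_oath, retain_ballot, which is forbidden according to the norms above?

take_oath

Premises 6 and 7 cover both cases: O(inform_audit_trail ⊃ not release_detainee) and O(not inform_audit_trail ⊃ not release_detainee). Since inform_audit_trail ∨ not inform_audit_trail is a tautology, O(not release_detainee) follows.
Premise 5 is O(not notify_claim ⊃ release_detainee); contrapositively O(not release_detainee ⊃ notify_claim). Since O(not release_detainee) holds, K gives O(notify_claim).
Premise 2 is O(not delete_protocol ⊃ not notify_claim); contrapositively O(notify_claim ⊃ delete_protocol). Since O(notify_claim) holds, K gives O(delete_protocol).
Premise 3 is O(delete_protocol ⊃ not dim_lights); since O(delete_protocol), deontic closure gives O(not dim_lights).
Applying K to premise 8 (O(not dim_lights ⊃ not take_oath)) and O(not dim_lights) yields O(not take_oath).
So O(not take_oath) holds, i.e. take_oath is forbidden. None of the other listed options is forbidden under the premises.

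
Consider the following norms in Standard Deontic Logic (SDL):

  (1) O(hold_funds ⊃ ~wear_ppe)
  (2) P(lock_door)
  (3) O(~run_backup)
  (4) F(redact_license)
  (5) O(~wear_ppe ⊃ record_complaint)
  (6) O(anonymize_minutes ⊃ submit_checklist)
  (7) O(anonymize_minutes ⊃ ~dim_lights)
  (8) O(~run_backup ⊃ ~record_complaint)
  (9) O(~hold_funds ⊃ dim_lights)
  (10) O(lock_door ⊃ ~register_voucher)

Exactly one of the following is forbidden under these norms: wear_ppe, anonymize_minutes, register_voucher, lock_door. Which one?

From premise 3 we have O(~run_backup).
Applying K to premise 8 (O(~run_backup ⊃ ~record_complaint)) and O(~run_backup) yields O(~record_complaint).
The contrapositive of premise 5 (O(~wear_ppe ⊃ record_complaint)) is O(~record_complaint ⊃ wear_ppe), and O(~record_complaint) is already established, so O(wear_ppe).
Premise 1 is O(hold_funds ⊃ ~wear_ppe); contrapositively O(wear_ppe ⊃ ~hold_funds). Since O(wear_ppe) holds, K gives O(~hold_funds).
Applying K to premise 9 (O(~hold_funds ⊃ dim_lights)) and O(~hold_funds) yields O(dim_lights).
Premise 7, O(anonymize_minutes ⊃ ~dim_lights), contraposes to O(dim_lights ⊃ ~anonymize_minutes); with O(dim_lights) we get O(~anonymize_minutes).
So O(~anonymize_minutes) holds, i.e. anonymize_minutes is forbidden. None of the other listed options is forbidden under the premises.

anonymize_minutes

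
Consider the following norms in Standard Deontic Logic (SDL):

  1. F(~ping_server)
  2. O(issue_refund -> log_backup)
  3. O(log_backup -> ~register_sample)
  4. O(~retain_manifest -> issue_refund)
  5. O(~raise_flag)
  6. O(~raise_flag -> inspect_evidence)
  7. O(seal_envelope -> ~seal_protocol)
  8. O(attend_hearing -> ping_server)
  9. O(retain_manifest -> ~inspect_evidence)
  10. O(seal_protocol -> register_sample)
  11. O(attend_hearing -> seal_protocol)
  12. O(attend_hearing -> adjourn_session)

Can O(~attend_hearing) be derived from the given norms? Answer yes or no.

Premise 5 gives O(~raise_flag).
From O(~raise_flag) and premise 6, O(~raise_flag -> inspect_evidence), we obtain O(inspect_evidence).
Premise 9 is O(retain_manifest -> ~inspect_evidence); contrapositively O(inspect_evidence -> ~retain_manifest). Since O(inspect_evidence) holds, K gives O(~retain_manifest).
With premise 4, O(~retain_manifest -> issue_refund), the K-axiom yields O(issue_refund).
With premise 2, O(issue_refund -> log_backup), the K-axiom yields O(log_backup).
From O(log_backup) and premise 3, O(log_backup -> ~register_sample), we obtain O(~register_sample).
The contrapositive of premise 10 (O(seal_protocol -> register_sample)) is O(~register_sample -> ~seal_protocol), and O(~register_sample) is already established, so O(~seal_protocol).
Premise 11, O(attend_hearing -> seal_protocol), contraposes to O(~seal_protocol -> ~attend_hearing); with O(~seal_protocol) we get O(~attend_hearing).
Premises 1, 7, 8, 12 do not contribute to this derivation.
So O(~attend_hearing) follows.

Yes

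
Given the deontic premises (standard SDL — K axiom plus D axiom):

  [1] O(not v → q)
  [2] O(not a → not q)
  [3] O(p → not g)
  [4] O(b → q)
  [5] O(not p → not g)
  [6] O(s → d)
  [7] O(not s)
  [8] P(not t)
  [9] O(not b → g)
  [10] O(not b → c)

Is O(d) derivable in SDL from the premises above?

No

Premise 6 is O(s → d), but O(s) is not derivable from the premises, so it does not yield O(d).
No other premise forces O(d). An ideal world satisfying every premise can still have d false, so O(d) is not derivable.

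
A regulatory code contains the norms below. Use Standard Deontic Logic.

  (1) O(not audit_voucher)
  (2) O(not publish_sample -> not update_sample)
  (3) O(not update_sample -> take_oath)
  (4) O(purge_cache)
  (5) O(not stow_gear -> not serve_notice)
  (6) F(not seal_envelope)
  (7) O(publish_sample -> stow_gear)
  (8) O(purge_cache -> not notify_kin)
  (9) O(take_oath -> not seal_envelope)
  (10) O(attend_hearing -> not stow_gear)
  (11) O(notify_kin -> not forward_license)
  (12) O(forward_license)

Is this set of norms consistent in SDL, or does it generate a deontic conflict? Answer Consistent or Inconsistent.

Consistent

Premise 11 is O(notify_kin -> not forward_license), but O(notify_kin) is not derivable from the premises, so it does not yield O(not forward_license).
So O(not forward_license) is not derivable, and the apparent clash with O(forward_license) does not arise.
A world satisfying every obligation exists (e.g. attend_hearing=false, audit_voucher=false, forward_license=true, notify_kin=false, publish_sample=true, purge_cache=true, seal_envelope=true, serve_notice=false, stow_gear=true, take_oath=false, update_sample=true); no atom is both obligatory and forbidden, so the set is consistent.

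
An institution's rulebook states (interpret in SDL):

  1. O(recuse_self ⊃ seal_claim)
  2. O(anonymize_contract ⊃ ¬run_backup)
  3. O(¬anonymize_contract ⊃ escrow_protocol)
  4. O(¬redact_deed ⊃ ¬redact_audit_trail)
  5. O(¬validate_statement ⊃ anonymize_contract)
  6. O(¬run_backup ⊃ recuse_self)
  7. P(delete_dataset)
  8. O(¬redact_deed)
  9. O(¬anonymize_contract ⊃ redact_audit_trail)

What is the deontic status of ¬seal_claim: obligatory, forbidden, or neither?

Premise 8 gives O(¬redact_deed).
From O(¬redact_deed) and premise 4, O(¬redact_deed ⊃ ¬redact_audit_trail), we obtain O(¬redact_audit_trail).
Premise 9 is O(¬anonymize_contract ⊃ redact_audit_trail); contrapositively O(¬redact_audit_trail ⊃ anonymize_contract). Since O(¬redact_audit_trail) holds, K gives O(anonymize_contract).
With premise 2, O(anonymize_contract ⊃ ¬run_backup), the K-axiom yields O(¬run_backup).
From O(¬run_backup) and premise 6, O(¬run_backup ⊃ recuse_self), we obtain O(recuse_self).
With premise 1, O(recuse_self ⊃ seal_claim), the K-axiom yields O(seal_claim).
Premises 3, 5, 7 do not contribute to this derivation.
Thus O(seal_claim), which is F(¬seal_claim): ¬seal_claim is forbidden.

Forbidden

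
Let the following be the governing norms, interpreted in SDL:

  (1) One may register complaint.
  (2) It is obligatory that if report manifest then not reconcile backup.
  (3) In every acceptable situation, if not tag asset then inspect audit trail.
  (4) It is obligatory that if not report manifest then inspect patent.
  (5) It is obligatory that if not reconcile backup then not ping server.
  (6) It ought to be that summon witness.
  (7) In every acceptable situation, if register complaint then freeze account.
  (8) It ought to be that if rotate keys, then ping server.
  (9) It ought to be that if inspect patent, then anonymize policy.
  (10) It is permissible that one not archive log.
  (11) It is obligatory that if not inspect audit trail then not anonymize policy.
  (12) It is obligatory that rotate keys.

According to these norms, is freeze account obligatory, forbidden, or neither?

Premise 7 is O(register_complaint → freeze_account), but O(register_complaint) is not derivable from the premises (the permission P(register_complaint) asserts only ¬O(¬register_complaint), not O(register_complaint)), so it does not yield O(freeze_account).
No premise or chain of K-axiom applications forces O(freeze_account), and none forces O(¬freeze_account). So freeze_account is neither obligatory nor forbidden under these norms.

Neither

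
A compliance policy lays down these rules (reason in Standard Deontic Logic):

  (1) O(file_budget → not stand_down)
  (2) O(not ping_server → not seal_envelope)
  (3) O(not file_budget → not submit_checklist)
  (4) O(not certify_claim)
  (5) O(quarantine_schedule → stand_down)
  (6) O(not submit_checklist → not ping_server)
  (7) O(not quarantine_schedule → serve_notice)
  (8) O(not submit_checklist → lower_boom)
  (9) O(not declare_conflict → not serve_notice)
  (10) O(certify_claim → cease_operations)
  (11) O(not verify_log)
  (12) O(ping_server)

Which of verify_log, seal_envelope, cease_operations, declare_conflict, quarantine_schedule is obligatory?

Premise 12 gives O(ping_server).
The contrapositive of premise 6 (O(not submit_checklist → not ping_server)) is O(ping_server → submit_checklist), and O(ping_server) is already established, so O(submit_checklist).
Premise 3, O(not file_budget → not submit_checklist), contraposes to O(submit_checklist → file_budget); with O(submit_checklist) we get O(file_budget).
From O(file_budget) and premise 1, O(file_budget → not stand_down), we obtain O(not stand_down).
Premise 5, O(quarantine_schedule → stand_down), contraposes to O(not stand_down → not quarantine_schedule); with O(not stand_down) we get O(not quarantine_schedule).
Premise 7 is O(not quarantine_schedule → serve_notice); since O(not quarantine_schedule), deontic closure gives O(serve_notice).
Premise 9, O(not declare_conflict → not serve_notice), contraposes to O(serve_notice → declare_conflict); with O(serve_notice) we get O(declare_conflict).
So O(declare_conflict) holds — declare_conflict is obligatory. None of the other listed options is made obligatory by any chain of premises.

declare_conflict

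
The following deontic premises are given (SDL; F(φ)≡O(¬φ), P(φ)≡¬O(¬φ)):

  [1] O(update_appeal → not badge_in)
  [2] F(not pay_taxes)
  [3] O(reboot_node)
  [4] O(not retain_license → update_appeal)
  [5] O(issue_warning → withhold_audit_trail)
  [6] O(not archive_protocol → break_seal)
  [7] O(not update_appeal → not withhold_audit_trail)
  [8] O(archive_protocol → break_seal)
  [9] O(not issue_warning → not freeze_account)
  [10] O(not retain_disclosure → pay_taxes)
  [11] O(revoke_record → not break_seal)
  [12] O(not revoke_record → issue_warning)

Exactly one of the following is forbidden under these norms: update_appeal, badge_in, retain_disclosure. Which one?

badge_in

Premises 6 and 8 cover both cases: O(not archive_protocol → break_seal) and O(archive_protocol → break_seal). Since not archive_protocol ∨ archive_protocol is a tautology, O(break_seal) follows.
The contrapositive of premise 11 (O(revoke_record → not break_seal)) is O(break_seal → not revoke_record), and O(break_seal) is already established, so O(not revoke_record).
With premise 12, O(not revoke_record → issue_warning), the K-axiom yields O(issue_warning).
From O(issue_warning) and premise 5, O(issue_warning → withhold_audit_trail), we obtain O(withhold_audit_trail).
Premise 7 is O(not update_appeal → not withhold_audit_trail); contrapositively O(withhold_audit_trail → update_appeal). Since O(withhold_audit_trail) holds, K gives O(update_appeal).
Applying K to premise 1 (O(update_appeal → not badge_in)) and O(update_appeal) yields O(not badge_in).
So O(not badge_in) holds, i.e. badge_in is forbidden. None of the other listed options is forbidden under the premises.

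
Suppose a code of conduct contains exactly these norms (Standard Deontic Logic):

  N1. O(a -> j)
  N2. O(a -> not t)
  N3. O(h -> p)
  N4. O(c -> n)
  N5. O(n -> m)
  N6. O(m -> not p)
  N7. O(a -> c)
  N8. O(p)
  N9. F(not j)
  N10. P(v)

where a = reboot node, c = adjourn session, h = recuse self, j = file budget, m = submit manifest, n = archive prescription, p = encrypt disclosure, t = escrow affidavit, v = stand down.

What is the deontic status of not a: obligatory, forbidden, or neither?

Premise 8 states O(p) outright.
The contrapositive of premise 6 (O(m -> not p)) is O(p -> not m), and O(p) is already established, so O(not m).
The contrapositive of premise 5 (O(n -> m)) is O(not m -> not n), and O(not m) is already established, so O(not n).
The contrapositive of premise 4 (O(c -> n)) is O(not n -> not c), and O(not n) is already established, so O(not c).
Premise 7 is O(a -> c); contrapositively O(not c -> not a). Since O(not c) holds, K gives O(not a).
Premises 1, 2, 3, 9, 10 do not contribute to this derivation.
Hence not a is obligatory.

Obligatory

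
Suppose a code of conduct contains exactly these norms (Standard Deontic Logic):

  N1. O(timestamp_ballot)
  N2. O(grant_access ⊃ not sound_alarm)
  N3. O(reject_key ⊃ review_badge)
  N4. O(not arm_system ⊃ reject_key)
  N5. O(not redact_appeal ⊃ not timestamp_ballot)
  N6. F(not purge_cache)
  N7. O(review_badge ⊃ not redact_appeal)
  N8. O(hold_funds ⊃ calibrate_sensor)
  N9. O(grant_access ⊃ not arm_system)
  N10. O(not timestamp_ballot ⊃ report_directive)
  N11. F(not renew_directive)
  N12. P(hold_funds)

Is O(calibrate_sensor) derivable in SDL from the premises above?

Premise 8 is O(hold_funds ⊃ calibrate_sensor), but O(hold_funds) is not derivable from the premises (the permission P(hold_funds) asserts only not O(not hold_funds), not O(hold_funds)), so it does not yield O(calibrate_sensor).
No other premise forces O(calibrate_sensor). An ideal world satisfying every premise can still have calibrate_sensor false, so O(calibrate_sensor) is not derivable.

No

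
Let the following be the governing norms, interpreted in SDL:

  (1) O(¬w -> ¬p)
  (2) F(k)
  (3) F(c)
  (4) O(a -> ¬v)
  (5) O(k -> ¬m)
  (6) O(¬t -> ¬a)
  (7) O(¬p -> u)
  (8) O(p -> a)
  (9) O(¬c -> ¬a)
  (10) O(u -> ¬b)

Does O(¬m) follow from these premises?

Premise 5 is O(k -> ¬m), but O(k) is not derivable from the premises, so it does not yield O(¬m).
No other premise forces O(¬m). An ideal world satisfying every premise can still have ¬m false, so O(¬m) is not derivable.

No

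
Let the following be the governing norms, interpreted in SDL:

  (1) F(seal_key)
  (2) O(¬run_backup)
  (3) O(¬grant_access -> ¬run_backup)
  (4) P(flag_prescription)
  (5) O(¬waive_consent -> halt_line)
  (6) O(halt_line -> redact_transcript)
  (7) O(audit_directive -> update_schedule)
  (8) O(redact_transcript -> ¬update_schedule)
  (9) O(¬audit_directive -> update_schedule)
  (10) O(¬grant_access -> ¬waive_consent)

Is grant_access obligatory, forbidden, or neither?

Obligatory

Premises 7 and 9 are O(audit_directive -> update_schedule) and O(¬audit_directive -> update_schedule); every ideal world satisfies audit_directive or ¬audit_directive, so in either case update_schedule holds — hence O(update_schedule).
The contrapositive of premise 8 (O(redact_transcript -> ¬update_schedule)) is O(update_schedule -> ¬redact_transcript), and O(update_schedule) is already established, so O(¬redact_transcript).
The contrapositive of premise 6 (O(halt_line -> redact_transcript)) is O(¬redact_transcript -> ¬halt_line), and O(¬redact_transcript) is already established, so O(¬halt_line).
Premise 5 is O(¬waive_consent -> halt_line); contrapositively O(¬halt_line -> waive_consent). Since O(¬halt_line) holds, K gives O(waive_consent).
Premise 10, O(¬grant_access -> ¬waive_consent), contraposes to O(waive_consent -> grant_access); with O(waive_consent) we get O(grant_access).
Premises 1, 2, 3, 4 do not contribute to this derivation.
Hence grant_access is obligatory.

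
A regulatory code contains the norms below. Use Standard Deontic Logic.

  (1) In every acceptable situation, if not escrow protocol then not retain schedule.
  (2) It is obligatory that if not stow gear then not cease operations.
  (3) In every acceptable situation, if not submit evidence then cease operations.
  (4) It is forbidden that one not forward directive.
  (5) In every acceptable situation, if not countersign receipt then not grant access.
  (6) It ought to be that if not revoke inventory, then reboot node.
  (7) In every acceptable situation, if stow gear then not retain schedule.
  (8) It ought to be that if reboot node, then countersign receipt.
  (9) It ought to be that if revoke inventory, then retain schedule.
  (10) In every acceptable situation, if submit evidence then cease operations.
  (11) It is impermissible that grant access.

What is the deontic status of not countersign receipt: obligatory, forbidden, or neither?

Premises 10 and 3 are O(submit_evidence → cease_operations) and O(¬submit_evidence → cease_operations); every ideal world satisfies submit_evidence or ¬submit_evidence, so in either case cease_operations holds — hence O(cease_operations).
Premise 2 is O(¬stow_gear → ¬cease_operations); contrapositively O(cease_operations → stow_gear). Since O(cease_operations) holds, K gives O(stow_gear).
Applying K to premise 7 (O(stow_gear → ¬retain_schedule)) and O(stow_gear) yields O(¬retain_schedule).
Premise 9 is O(revoke_inventory → retain_schedule); contrapositively O(¬retain_schedule → ¬revoke_inventory). Since O(¬retain_schedule) holds, K gives O(¬revoke_inventory).
With premise 6, O(¬revoke_inventory → reboot_node), the K-axiom yields O(reboot_node).
With premise 8, O(reboot_node → countersign_receipt), the K-axiom yields O(countersign_receipt).
Premises 1, 4, 5, 11 do not contribute to this derivation.
Thus O(countersign_receipt), which is F(¬countersign_receipt): ¬countersign_receipt is forbidden.

Forbidden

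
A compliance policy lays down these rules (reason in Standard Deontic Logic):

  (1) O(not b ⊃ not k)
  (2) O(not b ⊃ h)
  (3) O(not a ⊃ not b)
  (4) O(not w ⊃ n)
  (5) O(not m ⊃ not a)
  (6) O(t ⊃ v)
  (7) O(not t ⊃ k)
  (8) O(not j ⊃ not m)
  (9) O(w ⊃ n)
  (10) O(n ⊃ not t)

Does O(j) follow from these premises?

Yes

Premises 9 and 4 are O(w ⊃ n) and O(not w ⊃ n); every ideal world satisfies w or not w, so in either case n holds — hence O(n).
With premise 10, O(n ⊃ not t), the K-axiom yields O(not t).
With premise 7, O(not t ⊃ k), the K-axiom yields O(k).
The contrapositive of premise 1 (O(not b ⊃ not k)) is O(k ⊃ b), and O(k) is already established, so O(b).
Premise 3 is O(not a ⊃ not b); contrapositively O(b ⊃ a). Since O(b) holds, K gives O(a).
The contrapositive of premise 5 (O(not m ⊃ not a)) is O(a ⊃ m), and O(a) is already established, so O(m).
Premise 8 is O(not j ⊃ not m); contrapositively O(m ⊃ j). Since O(m) holds, K gives O(j).
Premises 2, 6 do not contribute to this derivation.
So O(j) follows.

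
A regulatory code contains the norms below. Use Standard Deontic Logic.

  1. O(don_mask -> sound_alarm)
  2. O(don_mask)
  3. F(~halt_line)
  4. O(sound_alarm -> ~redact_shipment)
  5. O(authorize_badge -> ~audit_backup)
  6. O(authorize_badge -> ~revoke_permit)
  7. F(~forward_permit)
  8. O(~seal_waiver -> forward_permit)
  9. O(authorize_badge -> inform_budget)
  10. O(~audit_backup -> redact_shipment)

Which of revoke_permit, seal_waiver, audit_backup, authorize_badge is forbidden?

authorize_badge

Premise 2 states O(don_mask) outright.
Applying K to premise 1 (O(don_mask -> sound_alarm)) and O(don_mask) yields O(sound_alarm).
Applying K to premise 4 (O(sound_alarm -> ~redact_shipment)) and O(sound_alarm) yields O(~redact_shipment).
Premise 10 is O(~audit_backup -> redact_shipment); contrapositively O(~redact_shipment -> audit_backup). Since O(~redact_shipment) holds, K gives O(audit_backup).
Premise 5, O(authorize_badge -> ~audit_backup), contraposes to O(audit_backup -> ~authorize_badge); with O(audit_backup) we get O(~authorize_badge).
So O(~authorize_badge) holds, i.e. authorize_badge is forbidden. None of the other listed options is forbidden under the premises.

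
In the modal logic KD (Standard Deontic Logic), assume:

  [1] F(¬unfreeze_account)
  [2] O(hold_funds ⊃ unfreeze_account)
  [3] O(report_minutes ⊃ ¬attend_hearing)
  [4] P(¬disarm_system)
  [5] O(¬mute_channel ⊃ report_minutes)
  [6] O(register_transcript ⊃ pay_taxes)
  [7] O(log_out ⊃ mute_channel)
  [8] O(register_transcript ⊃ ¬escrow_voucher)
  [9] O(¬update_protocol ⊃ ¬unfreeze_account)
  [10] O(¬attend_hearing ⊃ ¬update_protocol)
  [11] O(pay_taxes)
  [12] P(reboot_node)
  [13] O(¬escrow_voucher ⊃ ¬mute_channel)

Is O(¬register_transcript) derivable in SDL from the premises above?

Yes

Premise 1, F(¬unfreeze_account), is equivalent to O(unfreeze_account).
The contrapositive of premise 9 (O(¬update_protocol ⊃ ¬unfreeze_account)) is O(unfreeze_account ⊃ update_protocol), and O(unfreeze_account) is already established, so O(update_protocol).
Premise 10 is O(¬attend_hearing ⊃ ¬update_protocol); contrapositively O(update_protocol ⊃ attend_hearing). Since O(update_protocol) holds, K gives O(attend_hearing).
Premise 3, O(report_minutes ⊃ ¬attend_hearing), contraposes to O(attend_hearing ⊃ ¬report_minutes); with O(attend_hearing) we get O(¬report_minutes).
Premise 5 is O(¬mute_channel ⊃ report_minutes); contrapositively O(¬report_minutes ⊃ mute_channel). Since O(¬report_minutes) holds, K gives O(mute_channel).
The contrapositive of premise 13 (O(¬escrow_voucher ⊃ ¬mute_channel)) is O(mute_channel ⊃ escrow_voucher), and O(mute_channel) is already established, so O(escrow_voucher).
Premise 8, O(register_transcript ⊃ ¬escrow_voucher), contraposes to O(escrow_voucher ⊃ ¬register_transcript); with O(escrow_voucher) we get O(¬register_transcript).
Premises 2, 4, 6, 7, 11, 12 do not contribute to this derivation.
So O(¬register_transcript) follows.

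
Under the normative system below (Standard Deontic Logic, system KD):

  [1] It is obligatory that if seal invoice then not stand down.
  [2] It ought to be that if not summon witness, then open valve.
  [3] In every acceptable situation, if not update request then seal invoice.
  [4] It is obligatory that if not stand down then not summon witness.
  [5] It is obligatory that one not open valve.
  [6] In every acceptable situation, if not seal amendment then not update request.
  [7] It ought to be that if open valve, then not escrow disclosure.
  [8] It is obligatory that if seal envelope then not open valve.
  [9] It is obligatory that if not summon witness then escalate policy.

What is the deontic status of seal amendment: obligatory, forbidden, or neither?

Obligatory

Premise 5 gives O(¬open_valve).
Premise 2, O(¬summon_witness → open_valve), contraposes to O(¬open_valve → summon_witness); with O(¬open_valve) we get O(summon_witness).
The contrapositive of premise 4 (O(¬stand_down → ¬summon_witness)) is O(summon_witness → stand_down), and O(summon_witness) is already established, so O(stand_down).
The contrapositive of premise 1 (O(seal_invoice → ¬stand_down)) is O(stand_down → ¬seal_invoice), and O(stand_down) is already established, so O(¬seal_invoice).
The contrapositive of premise 3 (O(¬update_request → seal_invoice)) is O(¬seal_invoice → update_request), and O(¬seal_invoice) is already established, so O(update_request).
Premise 6, O(¬seal_amendment → ¬update_request), contraposes to O(update_request → seal_amendment); with O(update_request) we get O(seal_amendment).
Premises 7, 8, 9 do not contribute to this derivation.
Hence seal_amendment is obligatory.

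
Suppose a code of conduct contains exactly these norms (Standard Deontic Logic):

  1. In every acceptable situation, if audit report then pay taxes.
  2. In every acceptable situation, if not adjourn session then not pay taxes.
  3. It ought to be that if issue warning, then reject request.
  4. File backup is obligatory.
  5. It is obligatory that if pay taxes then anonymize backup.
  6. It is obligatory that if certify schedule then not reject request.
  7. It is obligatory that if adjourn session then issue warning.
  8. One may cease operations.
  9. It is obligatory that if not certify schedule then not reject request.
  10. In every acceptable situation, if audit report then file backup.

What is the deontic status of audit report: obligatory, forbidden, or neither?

Forbidden

Premises 9 and 6 cover both cases: O(¬certify_schedule → ¬reject_request) and O(certify_schedule → ¬reject_request). Since ¬certify_schedule ∨ certify_schedule is a tautology, O(¬reject_request) follows.
Premise 3, O(issue_warning → reject_request), contraposes to O(¬reject_request → ¬issue_warning); with O(¬reject_request) we get O(¬issue_warning).
Premise 7 is O(adjourn_session → issue_warning); contrapositively O(¬issue_warning → ¬adjourn_session). Since O(¬issue_warning) holds, K gives O(¬adjourn_session).
From O(¬adjourn_session) and premise 2, O(¬adjourn_session → ¬pay_taxes), we obtain O(¬pay_taxes).
The contrapositive of premise 1 (O(audit_report → pay_taxes)) is O(¬pay_taxes → ¬audit_report), and O(¬pay_taxes) is already established, so O(¬audit_report).
Premises 4, 5, 8, 10 do not contribute to this derivation.
Thus O(¬audit_report), which is F(audit_report): audit_report is forbidden.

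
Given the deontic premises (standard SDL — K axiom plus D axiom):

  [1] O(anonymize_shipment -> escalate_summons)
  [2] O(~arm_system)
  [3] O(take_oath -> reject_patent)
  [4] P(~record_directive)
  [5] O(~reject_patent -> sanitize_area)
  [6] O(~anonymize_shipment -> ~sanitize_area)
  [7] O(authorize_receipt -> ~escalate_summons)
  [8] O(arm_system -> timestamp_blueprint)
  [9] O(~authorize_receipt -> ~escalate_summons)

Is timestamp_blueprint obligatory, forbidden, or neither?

Neither

Premise 8 is O(arm_system -> timestamp_blueprint), but O(arm_system) is not derivable from the premises, so it does not yield O(timestamp_blueprint).
No premise or chain of K-axiom applications forces O(timestamp_blueprint), and none forces O(~timestamp_blueprint). So timestamp_blueprint is neither obligatory nor forbidden under these norms.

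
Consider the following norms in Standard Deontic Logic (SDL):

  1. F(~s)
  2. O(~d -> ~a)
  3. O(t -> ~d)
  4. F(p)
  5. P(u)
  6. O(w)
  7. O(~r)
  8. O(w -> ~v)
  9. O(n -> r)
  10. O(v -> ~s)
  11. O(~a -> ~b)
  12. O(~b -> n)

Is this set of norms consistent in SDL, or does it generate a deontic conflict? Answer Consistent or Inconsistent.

Premise 10 is O(v -> ~s), but O(v) is not derivable from the premises, so it does not yield O(~s).
So O(~s) is not derivable, and the apparent clash with O(s) does not arise.
A world satisfying every obligation exists (e.g. a=true, b=true, d=true, n=false, p=false, r=false, s=true, t=false, u=false, v=false, w=true); no atom is both obligatory and forbidden, so the set is consistent.

Consistent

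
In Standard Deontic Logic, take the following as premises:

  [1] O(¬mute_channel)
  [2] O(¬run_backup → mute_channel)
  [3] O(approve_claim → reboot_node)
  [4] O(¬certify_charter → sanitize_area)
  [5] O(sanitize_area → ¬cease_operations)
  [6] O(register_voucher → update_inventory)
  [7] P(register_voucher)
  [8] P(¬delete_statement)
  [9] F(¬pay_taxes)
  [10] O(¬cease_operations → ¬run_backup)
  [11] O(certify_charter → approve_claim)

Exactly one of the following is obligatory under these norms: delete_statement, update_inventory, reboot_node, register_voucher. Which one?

reboot_node

Premise 1 states O(¬mute_channel) outright.
The contrapositive of premise 2 (O(¬run_backup → mute_channel)) is O(¬mute_channel → run_backup), and O(¬mute_channel) is already established, so O(run_backup).
Premise 10, O(¬cease_operations → ¬run_backup), contraposes to O(run_backup → cease_operations); with O(run_backup) we get O(cease_operations).
Premise 5, O(sanitize_area → ¬cease_operations), contraposes to O(cease_operations → ¬sanitize_area); with O(cease_operations) we get O(¬sanitize_area).
Premise 4 is O(¬certify_charter → sanitize_area); contrapositively O(¬sanitize_area → certify_charter). Since O(¬sanitize_area) holds, K gives O(certify_charter).
With premise 11, O(certify_charter → approve_claim), the K-axiom yields O(approve_claim).
Applying K to premise 3 (O(approve_claim → reboot_node)) and O(approve_claim) yields O(reboot_node).
So O(reboot_node) holds — reboot_node is obligatory. None of the other listed options is made obligatory by any chain of premises.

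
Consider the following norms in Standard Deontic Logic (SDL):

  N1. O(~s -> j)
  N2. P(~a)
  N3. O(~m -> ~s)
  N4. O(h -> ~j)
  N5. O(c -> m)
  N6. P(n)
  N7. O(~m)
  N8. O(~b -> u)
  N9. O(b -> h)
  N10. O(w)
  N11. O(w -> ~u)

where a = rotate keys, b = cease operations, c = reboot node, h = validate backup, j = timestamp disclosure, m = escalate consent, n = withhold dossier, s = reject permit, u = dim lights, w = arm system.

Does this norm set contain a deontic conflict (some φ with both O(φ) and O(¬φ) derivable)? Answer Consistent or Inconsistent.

From premise 10 we have O(w).
Applying K to premise 11 (O(w -> ~u)) and O(w) yields O(~u).
The contrapositive of premise 8 (O(~b -> u)) is O(~u -> b), and O(~u) is already established, so O(b).
With premise 9, O(b -> h), the K-axiom yields O(h).
Applying K to premise 4 (O(h -> ~j)) and O(h) yields O(~j).
Premise 1, O(~s -> j), contraposes to O(~j -> s); with O(~j) we get O(s).
Premise 3 is O(~m -> ~s); contrapositively O(s -> m). Since O(s) holds, K gives O(m).
But premise 7 directly asserts O(~m).
We now have both O(m) and O(~m) — m is simultaneously obligatory and forbidden, violating the D-axiom.

Inconsistent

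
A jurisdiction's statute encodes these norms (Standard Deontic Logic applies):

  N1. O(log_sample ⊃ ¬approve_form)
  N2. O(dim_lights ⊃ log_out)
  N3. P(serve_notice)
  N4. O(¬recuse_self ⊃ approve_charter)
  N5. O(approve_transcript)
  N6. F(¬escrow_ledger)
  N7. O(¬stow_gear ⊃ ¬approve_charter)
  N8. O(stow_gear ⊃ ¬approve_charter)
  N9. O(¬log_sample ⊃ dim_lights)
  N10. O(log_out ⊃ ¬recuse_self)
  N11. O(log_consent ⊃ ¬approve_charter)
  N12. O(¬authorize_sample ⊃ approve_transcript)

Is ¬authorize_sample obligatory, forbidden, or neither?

Premise 12 is O(¬authorize_sample ⊃ approve_transcript); even if O(approve_transcript) held, inferring O(¬authorize_sample) would be affirming the consequent — invalid.
No premise or chain of K-axiom applications forces O(¬authorize_sample), and none forces O(authorize_sample). So ¬authorize_sample is neither obligatory nor forbidden under these norms.

Neither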